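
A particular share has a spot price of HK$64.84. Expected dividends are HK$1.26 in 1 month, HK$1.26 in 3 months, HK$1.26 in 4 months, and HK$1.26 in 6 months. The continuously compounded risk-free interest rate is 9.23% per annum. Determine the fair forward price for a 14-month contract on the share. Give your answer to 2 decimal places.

HK$66.75

PV(dividends) I = 1.26·e^(−0.0923·1/12) + 1.26·e^(−0.0923·3/12) + 1.26·e^(−0.0923·4/12) + 1.26·e^(−0.0923·6/12)
I = 1.2503 + 1.2313 + 1.2218 + 1.2032 = 4.9066
F = (S − I)·e^(rT) = (64.84 − 4.9066) · e^(0.0923·14/12)
= 59.9334 · e^0.107683 = 59.9334 × 1.113695 = HK$66.75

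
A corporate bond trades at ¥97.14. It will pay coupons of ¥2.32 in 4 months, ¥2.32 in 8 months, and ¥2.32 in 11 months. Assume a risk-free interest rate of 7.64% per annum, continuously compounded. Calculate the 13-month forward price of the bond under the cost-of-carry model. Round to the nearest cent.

¥98.32

PV(coupons) I = 2.32·e^(−0.0764·4/12) + 2.32·e^(−0.0764·8/12) + 2.32·e^(−0.0764·11/12)
I = 2.2617 + 2.2048 + 2.1631 = 6.6296
F = (S − I)·e^(rT) = (97.14 − 6.6296) · e^(0.0764·13/12)
= 90.5104 · e^0.082767 = 90.5104 × 1.086289 = ¥98.32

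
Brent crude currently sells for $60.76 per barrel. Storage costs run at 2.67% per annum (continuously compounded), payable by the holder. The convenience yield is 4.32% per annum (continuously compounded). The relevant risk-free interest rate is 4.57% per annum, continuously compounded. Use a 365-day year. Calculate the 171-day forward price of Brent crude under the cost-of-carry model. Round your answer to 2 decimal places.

Net carry = r + u − y = 0.0457 + 0.0267 − 0.0432 = 0.0292
F = S·e^((r+u−y)T) = 60.76 · e^(0.0292 × 171/365) = 60.76 · e^0.013680
= 60.76 × 1.013774 = $61.60 per barrel

$61.60 per barrel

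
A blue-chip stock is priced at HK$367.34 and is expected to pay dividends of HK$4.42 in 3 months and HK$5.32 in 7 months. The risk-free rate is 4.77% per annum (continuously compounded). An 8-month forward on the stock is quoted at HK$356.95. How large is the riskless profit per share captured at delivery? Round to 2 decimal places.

HK$12.41 per share

PV(dividends) I = 4.42·e^(−0.0477·3/12) + 5.32·e^(−0.0477·7/12) = 9.5416
Fair forward F* = (S − I)·e^(rT) = (367.34 − 9.5416)·e^0.031800 = 357.7984 × 1.032311 = 369.3592
Market HK$356.95 < fair 369.3592: forward underpriced → reverse cash-and-carry (short the stock, invest proceeds at r, pay the dividends, go long the forward).
Profit at T = |F_mkt − F*| = |356.95 − 369.3592| = HK$12.41 per share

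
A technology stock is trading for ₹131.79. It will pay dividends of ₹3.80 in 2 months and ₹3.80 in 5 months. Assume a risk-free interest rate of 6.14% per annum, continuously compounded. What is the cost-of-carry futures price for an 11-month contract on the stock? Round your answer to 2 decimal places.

₹131.52

PV(dividends) I = 3.80·e^(−0.0614·2/12) + 3.80·e^(−0.0614·5/12)
I = 3.7613 + 3.7040 = 7.4653
F = (S − I)·e^(rT) = (131.79 − 7.4653) · e^(0.0614·11/12)
= 124.3247 · e^0.056283 = 124.3247 × 1.057897 = ₹131.52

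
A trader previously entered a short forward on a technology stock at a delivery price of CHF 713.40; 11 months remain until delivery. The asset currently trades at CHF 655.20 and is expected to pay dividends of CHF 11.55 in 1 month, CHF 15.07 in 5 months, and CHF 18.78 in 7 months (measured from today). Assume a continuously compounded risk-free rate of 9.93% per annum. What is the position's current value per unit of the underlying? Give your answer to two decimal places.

CHF 39.77

PV(remaining dividends) I = 11.55·e^(−0.0993·1/12) + 15.07·e^(−0.0993·5/12) + 18.78·e^(−0.0993·7/12) = 43.6371
Current forward F = (S − I)·e^(rT) = (655.20 − 43.6371)·e^(0.0993·11/12) = 611.5629 × 1.095296 = 669.8424
Value (long) = (F − K)·e^(−rT) = (669.8424 − 713.40) × 0.912995 = -39.7679
Short position value = −(long value) = CHF 39.77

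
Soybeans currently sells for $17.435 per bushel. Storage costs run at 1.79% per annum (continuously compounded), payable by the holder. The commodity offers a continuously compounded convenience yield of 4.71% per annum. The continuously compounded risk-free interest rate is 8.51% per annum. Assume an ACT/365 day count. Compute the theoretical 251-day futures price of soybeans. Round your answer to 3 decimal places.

$18.118 per bushel

Net carry = r + u − y = 0.0851 + 0.0179 − 0.0471 = 0.0559
F = S·e^((r+u−y)T) = 17.435 · e^(0.0559 × 251/365) = 17.435 · e^0.038441
= 17.435 × 1.039189 = $18.118 per bushel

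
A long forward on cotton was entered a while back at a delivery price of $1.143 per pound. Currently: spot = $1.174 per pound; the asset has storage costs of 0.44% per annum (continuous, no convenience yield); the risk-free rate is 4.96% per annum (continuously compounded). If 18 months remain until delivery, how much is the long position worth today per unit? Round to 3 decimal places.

Current fair forward for the remaining 18 months: F = S·e^((r + u)·T), (r + u) = 0.0496 + 0.0044 = 0.0540
F = 1.174 · e^(0.0540 × 18/12) = 1.174 × 1.084371 = 1.2731
Value of long forward = (F − K)·e^(−rT) = (1.2731 − 1.143) · e^(−0.0496·18/12)
= 0.1301 × 0.928300 = 0.121

$0.121 per pound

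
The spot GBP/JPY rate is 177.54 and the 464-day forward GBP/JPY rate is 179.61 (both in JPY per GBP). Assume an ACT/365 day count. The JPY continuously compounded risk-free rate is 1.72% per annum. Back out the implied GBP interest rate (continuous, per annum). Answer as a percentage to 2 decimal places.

0.81%

F = S·e^((r_JPY − r_GBP)T) ⇒ r_GBP = r_JPY − ln(F/S)/T
ln(179.61/177.54) = 0.011592; /(464/365) = 0.009119
r_GBP = 0.0172 − 0.009119 = 0.008081
r_GBP = 0.81%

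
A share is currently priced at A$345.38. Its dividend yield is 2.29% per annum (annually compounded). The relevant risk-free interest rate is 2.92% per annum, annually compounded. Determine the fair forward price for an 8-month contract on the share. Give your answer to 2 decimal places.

F = S · (1+r)^T / (1+q)^T
= 345.38 × 1.019373 / 1.015209 = 345.38 × 1.004102
F = A$346.80

A$346.80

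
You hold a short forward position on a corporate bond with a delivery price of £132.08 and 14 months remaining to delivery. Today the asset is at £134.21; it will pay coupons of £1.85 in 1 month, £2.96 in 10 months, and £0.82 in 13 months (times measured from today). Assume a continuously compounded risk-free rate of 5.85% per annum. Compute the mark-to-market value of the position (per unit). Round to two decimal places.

PV(remaining coupons) I = 1.85·e^(−0.0585·1/12) + 2.96·e^(−0.0585·10/12) + 0.82·e^(−0.0585·13/12) = 5.4298
Current forward F = (S − I)·e^(rT) = (134.21 − 5.4298)·e^(0.0585·14/12) = 128.7802 × 1.070633 = 137.8763
Value (long) = (F − K)·e^(−rT) = (137.8763 − 132.08) × 0.934027 = 5.4139
Short position value = −(long value) = -£5.41

-£5.41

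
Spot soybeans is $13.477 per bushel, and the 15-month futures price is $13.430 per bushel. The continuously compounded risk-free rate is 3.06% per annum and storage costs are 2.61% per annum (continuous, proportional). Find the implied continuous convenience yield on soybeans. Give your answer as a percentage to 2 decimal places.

5.95%

F = S·e^((r+u−y)T) ⇒ (r+u−y) = ln(F/S)/T
ln(13.430/13.477) = -0.003494; /T ⇒ -0.002795
y = r + u − ln(F/S)/T = 0.0306 + 0.0261 + 0.002795 = 0.059495
y = 5.95%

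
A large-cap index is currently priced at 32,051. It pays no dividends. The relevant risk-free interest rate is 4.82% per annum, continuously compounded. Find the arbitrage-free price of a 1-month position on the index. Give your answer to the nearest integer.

32,180

F = S·e^(rT) = 32051 · e^(0.0482 × 1/12)
= 32051 · e^0.004017 = 32051 × 1.004025
F = 32,180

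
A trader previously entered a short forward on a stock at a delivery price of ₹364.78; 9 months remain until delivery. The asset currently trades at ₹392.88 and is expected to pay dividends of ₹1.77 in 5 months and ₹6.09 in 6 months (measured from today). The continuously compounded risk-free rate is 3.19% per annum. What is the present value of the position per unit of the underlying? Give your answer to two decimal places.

-₹28.98

PV(remaining dividends) I = 1.77·e^(−0.0319·5/12) + 6.09·e^(−0.0319·6/12) = 7.7403
Current forward F = (S − I)·e^(rT) = (392.88 − 7.7403)·e^(0.0319·9/12) = 385.1397 × 1.024213 = 394.4651
Value (long) = (F − K)·e^(−rT) = (394.4651 − 364.78) × 0.976359 = 28.9833
Short position value = −(long value) = -₹28.98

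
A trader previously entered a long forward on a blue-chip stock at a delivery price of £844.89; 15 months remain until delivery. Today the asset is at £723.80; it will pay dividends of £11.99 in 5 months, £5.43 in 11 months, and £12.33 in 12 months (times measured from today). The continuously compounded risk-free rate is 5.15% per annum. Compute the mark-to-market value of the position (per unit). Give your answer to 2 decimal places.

-£97.04

PV(remaining dividends) I = 11.99·e^(−0.0515·5/12) + 5.43·e^(−0.0515·11/12) + 12.33·e^(−0.0515·12/12) = 28.6261
Current forward F = (S − I)·e^(rT) = (723.80 − 28.6261)·e^(0.0515·15/12) = 695.1739 × 1.066492 = 741.3974
Value (long) = (F − K)·e^(−rT) = (741.3974 − 844.89) × 0.937653 = -97.0401
Value = -£97.04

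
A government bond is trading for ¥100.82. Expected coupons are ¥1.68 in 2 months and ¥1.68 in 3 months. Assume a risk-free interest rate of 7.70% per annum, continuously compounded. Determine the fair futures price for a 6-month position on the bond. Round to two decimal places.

¥101.34

PV(coupons) I = 1.68·e^(−0.0770·2/12) + 1.68·e^(−0.0770·3/12)
I = 1.6586 + 1.6480 = 3.3066
F = (S − I)·e^(rT) = (100.82 − 3.3066) · e^(0.0770·6/12)
= 97.5134 · e^0.038500 = 97.5134 × 1.039251 = ¥101.34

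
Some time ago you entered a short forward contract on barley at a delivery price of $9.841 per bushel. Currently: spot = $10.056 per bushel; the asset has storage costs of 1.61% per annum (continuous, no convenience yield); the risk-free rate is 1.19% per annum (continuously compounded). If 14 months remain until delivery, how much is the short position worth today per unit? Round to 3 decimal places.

Current fair forward for the remaining 14 months: F = S·e^((r + u)·T), (r + u) = 0.0119 + 0.0161 = 0.0280
F = 10.056 · e^(0.0280 × 14/12) = 10.056 × 1.033206 = 10.3899
Value of long forward = (F − K)·e^(−rT) = (10.3899 − 9.841) · e^(−0.0119·14/12)
= 0.5489 × 0.986213 = 0.541
Short position value = −(long value) = -$0.541

-$0.541 per bushel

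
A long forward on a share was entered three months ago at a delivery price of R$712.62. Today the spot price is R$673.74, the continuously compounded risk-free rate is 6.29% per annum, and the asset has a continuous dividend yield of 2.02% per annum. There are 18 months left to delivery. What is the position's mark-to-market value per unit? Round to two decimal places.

Current fair forward for the remaining 18 months: F = S·e^((r − q)·T), (r − q) = 0.0629 − 0.0202 = 0.0427
F = 673.74 · e^(0.0427 × 18/12) = 673.74 × 1.066146 = 718.3052
Value of long forward = (F − K)·e^(−rT) = (718.3052 − 712.62) · e^(−0.0629·18/12)
= 5.6852 × 0.909964 = 5.17

R$5.17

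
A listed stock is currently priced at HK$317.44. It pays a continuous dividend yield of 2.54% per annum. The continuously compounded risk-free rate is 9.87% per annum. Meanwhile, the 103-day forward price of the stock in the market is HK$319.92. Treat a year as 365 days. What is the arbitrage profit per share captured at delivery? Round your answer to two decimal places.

HK$4.15 per share

Fair forward: F* = S·e^(carry·T), with carry = (r − q) = 0.0987 − 0.0254 = 0.0733
F* = 317.44 · e^(0.0733 × 103/365) = 317.44 · e^0.020685 = 317.44 × 1.020900 = HK$324.0745
Market HK$319.92 < fair HK$324.0745: forward underpriced → reverse cash-and-carry (short spot, go long the forward).
At maturity, profit = |F_mkt − F*| = |319.92 − 324.0745| = HK$4.15 per share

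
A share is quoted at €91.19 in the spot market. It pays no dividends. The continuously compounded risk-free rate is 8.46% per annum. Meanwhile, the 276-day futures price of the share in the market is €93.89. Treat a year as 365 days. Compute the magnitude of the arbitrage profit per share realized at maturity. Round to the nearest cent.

€3.32 per share

Fair futures: F* = S·e^(carry·T), with carry = r = 0.0846
F* = 91.19 · e^(0.0846 × 276/365) = 91.19 · e^0.063972 = 91.19 × 1.066063 = €97.2143
Market €93.89 < fair €97.2143: forward underpriced → reverse cash-and-carry (short spot, go long the forward).
At maturity, profit = |F_mkt − F*| = |93.89 − 97.2143| = €3.32 per share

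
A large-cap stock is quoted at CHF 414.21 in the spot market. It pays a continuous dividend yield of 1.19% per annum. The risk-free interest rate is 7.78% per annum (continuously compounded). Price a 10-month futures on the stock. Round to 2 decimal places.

CHF 437.59

F = S·e^((r − q)T) = 414.21 · e^((0.0778 − 0.0119) × 10/12)
= 414.21 · e^0.054917 = 414.21 × 1.056453
F = CHF 437.59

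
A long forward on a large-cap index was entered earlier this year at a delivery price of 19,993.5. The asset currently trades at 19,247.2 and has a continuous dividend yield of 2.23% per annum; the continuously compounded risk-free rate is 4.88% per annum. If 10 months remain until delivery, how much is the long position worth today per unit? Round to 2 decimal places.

Current fair forward for the remaining 10 months: F = S·e^((r − q)·T), (r − q) = 0.0488 − 0.0223 = 0.0265
F = 19247.2 · e^(0.0265 × 10/12) = 19247.2 × 1.02232898 = 19676.9703
Value of long forward = (F − K)·e^(−rT) = (19676.9703 − 19993.5) · e^(−0.0488·10/12)
= -316.5297 × 0.96014913 = -303.92

-303.92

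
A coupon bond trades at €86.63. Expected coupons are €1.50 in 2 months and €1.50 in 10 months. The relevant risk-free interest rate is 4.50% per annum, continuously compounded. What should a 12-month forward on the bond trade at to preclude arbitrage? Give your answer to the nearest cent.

€87.55

PV(coupons) I = 1.50·e^(−0.0450·2/12) + 1.50·e^(−0.0450·10/12)
I = 1.4888 + 1.4448 = 2.9336
F = (S − I)·e^(rT) = (86.63 − 2.9336) · e^(0.0450·12/12)
= 83.6964 · e^0.045000 = 83.6964 × 1.046028 = €87.55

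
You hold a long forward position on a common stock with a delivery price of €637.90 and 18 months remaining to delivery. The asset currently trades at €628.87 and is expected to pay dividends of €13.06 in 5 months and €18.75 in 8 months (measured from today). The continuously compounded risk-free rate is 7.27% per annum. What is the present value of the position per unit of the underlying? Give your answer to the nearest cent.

PV(remaining dividends) I = 13.06·e^(−0.0727·5/12) + 18.75·e^(−0.0727·8/12) = 30.5332
Current forward F = (S − I)·e^(rT) = (628.87 − 30.5332)·e^(0.0727·18/12) = 598.3368 × 1.115218 = 667.2760
Value (long) = (F − K)·e^(−rT) = (667.2760 − 637.90) × 0.896686 = 26.3410
Value = €26.34

€26.34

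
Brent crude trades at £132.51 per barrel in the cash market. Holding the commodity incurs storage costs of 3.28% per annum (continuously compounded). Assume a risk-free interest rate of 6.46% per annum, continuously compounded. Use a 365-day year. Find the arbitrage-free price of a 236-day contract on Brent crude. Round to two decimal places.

£141.12 per barrel

Net carry = r + u − y = 0.0646 + 0.0328 − 0.0000 = 0.0974
F = S·e^((r+u−y)T) = 132.51 · e^(0.0974 × 236/365) = 132.51 · e^0.062976
= 132.51 × 1.065001 = £141.12 per barrel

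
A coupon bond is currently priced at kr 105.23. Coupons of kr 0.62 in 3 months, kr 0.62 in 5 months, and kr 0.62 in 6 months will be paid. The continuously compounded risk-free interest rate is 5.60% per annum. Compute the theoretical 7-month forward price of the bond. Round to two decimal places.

PV(coupons) I = 0.62·e^(−0.0560·3/12) + 0.62·e^(−0.0560·5/12) + 0.62·e^(−0.0560·6/12)
I = 0.6114 + 0.6057 + 0.6029 = 1.8200
F = (S − I)·e^(rT) = (105.23 − 1.8200) · e^(0.0560·7/12)
= 103.4100 · e^0.032667 = 103.4100 × 1.033206 = kr 106.84

kr 106.84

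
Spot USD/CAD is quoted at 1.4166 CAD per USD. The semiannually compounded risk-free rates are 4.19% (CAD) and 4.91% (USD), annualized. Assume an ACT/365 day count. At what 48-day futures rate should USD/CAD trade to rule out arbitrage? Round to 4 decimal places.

By covered interest parity, F = S · (1+r_CAD/2)^(2T) / (1+r_USD/2)^(2T)
= 1.4166 × 1.005468 / 1.006399 = 1.4166 × 0.999075
F = 1.4153 CAD per USD

1.4153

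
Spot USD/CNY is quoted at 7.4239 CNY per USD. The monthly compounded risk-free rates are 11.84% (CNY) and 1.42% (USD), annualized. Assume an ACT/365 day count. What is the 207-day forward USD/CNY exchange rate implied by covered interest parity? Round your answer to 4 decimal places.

By covered interest parity, F = S · (1+r_CNY/12)^(12T) / (1+r_USD/12)^(12T)
= 7.4239 × 1.069101 / 1.008081 = 7.4239 × 1.060531
F = 7.8733 CNY per USD

7.8733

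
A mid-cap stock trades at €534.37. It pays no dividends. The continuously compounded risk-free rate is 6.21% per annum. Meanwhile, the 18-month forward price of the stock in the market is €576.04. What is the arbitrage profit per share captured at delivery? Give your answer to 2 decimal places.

€10.50 per share

Fair forward: F* = S·e^(carry·T), with carry = r = 0.0621
F* = 534.37 · e^(0.0621 × 18/12) = 534.37 · e^0.093150 = 534.37 × 1.097626 = €586.5384
Market €576.04 < fair €586.5384: forward underpriced → reverse cash-and-carry (short spot, go long the forward).
At maturity, profit = |F_mkt − F*| = |576.04 − 586.5384| = €10.50 per share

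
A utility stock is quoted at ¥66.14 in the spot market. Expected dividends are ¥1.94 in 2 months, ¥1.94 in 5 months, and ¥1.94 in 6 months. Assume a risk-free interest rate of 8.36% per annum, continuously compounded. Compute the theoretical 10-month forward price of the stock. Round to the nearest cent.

¥64.86

PV(dividends) I = 1.94·e^(−0.0836·2/12) + 1.94·e^(−0.0836·5/12) + 1.94·e^(−0.0836·6/12)
I = 1.9132 + 1.8736 + 1.8606 = 5.6474
F = (S − I)·e^(rT) = (66.14 − 5.6474) · e^(0.0836·10/12)
= 60.4926 · e^0.069667 = 60.4926 × 1.072151 = ¥64.86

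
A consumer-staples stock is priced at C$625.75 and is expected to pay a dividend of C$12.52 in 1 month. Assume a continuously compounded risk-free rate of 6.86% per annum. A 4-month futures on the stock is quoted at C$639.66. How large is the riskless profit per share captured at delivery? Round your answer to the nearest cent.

PV(dividends) I = 12.52·e^(−0.0686·1/12) = 12.4486
Fair futures F* = (S − I)·e^(rT) = (625.75 − 12.4486)·e^0.022867 = 613.3014 × 1.023130 = 627.4871
Market C$639.66 > fair 627.4871: forward overpriced → cash-and-carry (borrow at r, buy the stock and collect the dividends, short the forward).
Profit at T = |F_mkt − F*| = |639.66 − 627.4871| = C$12.17 per share

C$12.17 per share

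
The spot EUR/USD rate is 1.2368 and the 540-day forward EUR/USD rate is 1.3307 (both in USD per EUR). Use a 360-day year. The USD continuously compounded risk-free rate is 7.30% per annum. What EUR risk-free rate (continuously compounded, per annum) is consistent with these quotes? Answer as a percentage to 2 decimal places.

2.42%

F = S·e^((r_USD − r_EUR)T) ⇒ r_EUR = r_USD − ln(F/S)/T
ln(1.3307/1.2368) = 0.073178; /(540/360) = 0.048785
r_EUR = 0.0730 − 0.048785 = 0.024215
r_EUR = 2.42%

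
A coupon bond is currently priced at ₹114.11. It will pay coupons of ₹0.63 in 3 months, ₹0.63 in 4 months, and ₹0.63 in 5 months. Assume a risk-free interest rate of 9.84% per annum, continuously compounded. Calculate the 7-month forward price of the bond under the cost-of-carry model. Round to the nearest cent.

PV(coupons) I = 0.63·e^(−0.0984·3/12) + 0.63·e^(−0.0984·4/12) + 0.63·e^(−0.0984·5/12)
I = 0.6147 + 0.6097 + 0.6047 = 1.8291
F = (S − I)·e^(rT) = (114.11 − 1.8291) · e^(0.0984·7/12)
= 112.2809 · e^0.057400 = 112.2809 × 1.059079 = ₹118.91

₹118.91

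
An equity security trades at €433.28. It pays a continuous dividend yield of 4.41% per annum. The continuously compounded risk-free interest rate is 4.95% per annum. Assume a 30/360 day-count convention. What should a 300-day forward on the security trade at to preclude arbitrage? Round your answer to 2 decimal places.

F = S·e^((r − q)T) = 433.28 · e^((0.0495 − 0.0441) × 300/360)
= 433.28 · e^0.004500 = 433.28 × 1.004510
F = €435.23

€435.23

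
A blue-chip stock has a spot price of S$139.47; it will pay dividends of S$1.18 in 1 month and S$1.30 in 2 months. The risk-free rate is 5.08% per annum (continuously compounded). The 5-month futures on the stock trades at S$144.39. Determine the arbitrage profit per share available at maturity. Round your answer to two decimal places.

S$4.45 per share

PV(dividends) I = 1.18·e^(−0.0508·1/12) + 1.30·e^(−0.0508·2/12) = 2.4641
Fair futures F* = (S − I)·e^(rT) = (139.47 − 2.4641)·e^0.021167 = 137.0059 × 1.021393 = 139.9369
Market S$144.39 > fair 139.9369: forward overpriced → cash-and-carry (borrow at r, buy the stock and collect the dividends, short the forward).
Profit at T = |F_mkt − F*| = |144.39 − 139.9369| = S$4.45 per share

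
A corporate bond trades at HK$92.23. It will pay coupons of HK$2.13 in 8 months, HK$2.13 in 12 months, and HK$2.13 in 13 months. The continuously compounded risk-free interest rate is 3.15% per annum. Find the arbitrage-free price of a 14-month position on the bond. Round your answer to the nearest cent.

HK$89.24

PV(coupons) I = 2.13·e^(−0.0315·8/12) + 2.13·e^(−0.0315·12/12) + 2.13·e^(−0.0315·13/12)
I = 2.0857 + 2.0640 + 2.0585 = 6.2082
F = (S − I)·e^(rT) = (92.23 − 6.2082) · e^(0.0315·14/12)
= 86.0218 · e^0.036750 = 86.0218 × 1.037434 = HK$89.24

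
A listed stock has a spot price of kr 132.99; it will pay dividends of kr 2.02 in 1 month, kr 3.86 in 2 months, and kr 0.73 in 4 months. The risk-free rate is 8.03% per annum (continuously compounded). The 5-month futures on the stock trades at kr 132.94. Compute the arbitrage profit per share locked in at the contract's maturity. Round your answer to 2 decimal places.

kr 2.17 per share

PV(dividends) I = 2.02·e^(−0.0803·1/12) + 3.86·e^(−0.0803·2/12) + 0.73·e^(−0.0803·4/12) = 6.5259
Fair futures F* = (S − I)·e^(rT) = (132.99 − 6.5259)·e^0.033458 = 126.4641 × 1.034024 = 130.7669
Market kr 132.94 > fair 130.7669: forward overpriced → cash-and-carry (borrow at r, buy the stock and collect the dividends, short the forward).
Profit at T = |F_mkt − F*| = |132.94 − 130.7669| = kr 2.17 per share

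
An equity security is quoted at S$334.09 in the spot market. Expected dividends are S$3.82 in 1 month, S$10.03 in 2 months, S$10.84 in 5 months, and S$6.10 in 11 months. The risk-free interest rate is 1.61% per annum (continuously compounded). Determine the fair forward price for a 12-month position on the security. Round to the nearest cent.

PV(dividends) I = 3.82·e^(−0.0161·1/12) + 10.03·e^(−0.0161·2/12) + 10.84·e^(−0.0161·5/12) + 6.10·e^(−0.0161·11/12)
I = 3.8149 + 10.0031 + 10.7675 + 6.0106 = 30.5961
F = (S − I)·e^(rT) = (334.09 − 30.5961) · e^(0.0161·12/12)
= 303.4939 · e^0.016100 = 303.4939 × 1.016230 = S$308.42

S$308.42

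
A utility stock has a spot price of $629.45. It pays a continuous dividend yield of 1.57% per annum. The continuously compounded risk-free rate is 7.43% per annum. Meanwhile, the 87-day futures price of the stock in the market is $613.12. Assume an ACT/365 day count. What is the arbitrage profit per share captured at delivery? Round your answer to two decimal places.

$25.18 per share

Fair futures: F* = S·e^(carry·T), with carry = (r − q) = 0.0743 − 0.0157 = 0.0586
F* = 629.45 · e^(0.0586 × 87/365) = 629.45 · e^0.013968 = 629.45 × 1.014066 = $638.3038
Market $613.12 < fair $638.3038: forward underpriced → reverse cash-and-carry (short spot, go long the forward).
At maturity, profit = |F_mkt − F*| = |613.12 − 638.3038| = $25.18 per share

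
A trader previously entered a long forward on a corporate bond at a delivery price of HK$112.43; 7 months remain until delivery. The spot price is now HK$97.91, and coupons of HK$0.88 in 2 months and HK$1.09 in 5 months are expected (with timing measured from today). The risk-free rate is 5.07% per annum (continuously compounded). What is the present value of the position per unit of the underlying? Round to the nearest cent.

-HK$13.18

PV(remaining coupons) I = 0.88·e^(−0.0507·2/12) + 1.09·e^(−0.0507·5/12) = 1.9398
Current forward F = (S − I)·e^(rT) = (97.91 − 1.9398)·e^(0.0507·7/12) = 95.9702 × 1.030017 = 98.8509
Value (long) = (F − K)·e^(−rT) = (98.8509 − 112.43) × 0.970858 = -13.1834
Value = -HK$13.18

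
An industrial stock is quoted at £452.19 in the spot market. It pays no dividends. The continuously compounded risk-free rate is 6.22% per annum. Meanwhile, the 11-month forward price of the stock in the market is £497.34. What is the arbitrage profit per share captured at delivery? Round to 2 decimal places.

£18.62 per share

Fair forward: F* = S·e^(carry·T), with carry = r = 0.0622
F* = 452.19 · e^(0.0622 × 11/12) = 452.19 · e^0.057017 = 452.19 × 1.058674 = £478.7218
Market £497.34 > fair £478.7218: forward overpriced → cash-and-carry (buy spot, short the forward).
At maturity, profit = |F_mkt − F*| = |497.34 − 478.7218| = £18.62 per share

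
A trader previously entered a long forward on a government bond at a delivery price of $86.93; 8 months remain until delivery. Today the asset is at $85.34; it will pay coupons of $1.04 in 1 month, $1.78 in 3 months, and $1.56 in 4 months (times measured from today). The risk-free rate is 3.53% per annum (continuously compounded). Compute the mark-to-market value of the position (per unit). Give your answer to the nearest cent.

-$3.91

PV(remaining coupons) I = 1.04·e^(−0.0353·1/12) + 1.78·e^(−0.0353·3/12) + 1.56·e^(−0.0353·4/12) = 4.3431
Current forward F = (S − I)·e^(rT) = (85.34 − 4.3431)·e^(0.0353·8/12) = 80.9969 × 1.023812 = 82.9256
Value (long) = (F − K)·e^(−rT) = (82.9256 − 86.93) × 0.976741 = -3.9113
Value = -$3.91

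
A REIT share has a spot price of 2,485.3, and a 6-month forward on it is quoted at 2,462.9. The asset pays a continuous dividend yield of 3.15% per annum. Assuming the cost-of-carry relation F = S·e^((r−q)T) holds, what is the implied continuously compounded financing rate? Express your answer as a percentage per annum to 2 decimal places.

1.34%

From F = S·e^((r−q)T): (r − q) = ln(F/S)/T
ln(2462.9/2485.3) = ln(0.990987) = -0.009054
(r − q) = -0.009054 / (6/12) = -0.018108
r = ln(F/S)/T + q = -0.018108 + 0.0315 = 0.013392
r = 1.34%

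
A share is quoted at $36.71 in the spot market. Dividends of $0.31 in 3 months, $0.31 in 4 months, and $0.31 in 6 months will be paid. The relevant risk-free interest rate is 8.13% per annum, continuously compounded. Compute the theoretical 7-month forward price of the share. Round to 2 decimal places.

$37.55

PV(dividends) I = 0.31·e^(−0.0813·3/12) + 0.31·e^(−0.0813·4/12) + 0.31·e^(−0.0813·6/12)
I = 0.3038 + 0.3017 + 0.2977 = 0.9032
F = (S − I)·e^(rT) = (36.71 − 0.9032) · e^(0.0813·7/12)
= 35.8068 · e^0.047425 = 35.8068 × 1.048568 = $37.55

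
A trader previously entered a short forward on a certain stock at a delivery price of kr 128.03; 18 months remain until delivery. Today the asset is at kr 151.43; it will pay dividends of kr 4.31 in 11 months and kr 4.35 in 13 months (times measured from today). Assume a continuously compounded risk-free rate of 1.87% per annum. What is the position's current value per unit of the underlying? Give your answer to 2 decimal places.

-kr 18.44

PV(remaining dividends) I = 4.31·e^(−0.0187·11/12) + 4.35·e^(−0.0187·13/12) = 8.4995
Current forward F = (S − I)·e^(rT) = (151.43 − 8.4995)·e^(0.0187·18/12) = 142.9305 × 1.028447 = 146.9964
Value (long) = (F − K)·e^(−rT) = (146.9964 − 128.03) × 0.972340 = 18.4418
Short position value = −(long value) = -kr 18.44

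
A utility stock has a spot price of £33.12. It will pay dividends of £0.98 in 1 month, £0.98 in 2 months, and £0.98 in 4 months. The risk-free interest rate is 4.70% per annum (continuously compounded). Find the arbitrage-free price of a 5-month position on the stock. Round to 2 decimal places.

PV(dividends) I = 0.98·e^(−0.0470·1/12) + 0.98·e^(−0.0470·2/12) + 0.98·e^(−0.0470·4/12)
I = 0.9762 + 0.9724 + 0.9648 = 2.9134
F = (S − I)·e^(rT) = (33.12 − 2.9134) · e^(0.0470·5/12)
= 30.2066 · e^0.019583 = 30.2066 × 1.019776 = £30.80

£30.80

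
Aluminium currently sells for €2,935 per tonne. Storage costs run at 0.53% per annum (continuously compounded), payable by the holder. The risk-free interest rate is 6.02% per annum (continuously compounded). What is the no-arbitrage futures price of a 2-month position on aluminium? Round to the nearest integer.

€2,967 per tonne

Net carry = r + u − y = 0.0602 + 0.0053 − 0.0000 = 0.0655
F = S·e^((r+u−y)T) = 2935 · e^(0.0655 × 2/12) = 2935 · e^0.010917
= 2935 × 1.010977 = €2,967 per tonne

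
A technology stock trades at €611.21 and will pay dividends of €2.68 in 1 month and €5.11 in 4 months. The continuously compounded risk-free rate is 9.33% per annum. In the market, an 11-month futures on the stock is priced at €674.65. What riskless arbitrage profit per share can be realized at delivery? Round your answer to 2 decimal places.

PV(dividends) I = 2.68·e^(−0.0933·1/12) + 5.11·e^(−0.0933·4/12) = 7.6128
Fair futures F* = (S − I)·e^(rT) = (611.21 − 7.6128)·e^0.085525 = 603.5972 × 1.089289 = 657.4918
Market €674.65 > fair 657.4918: forward overpriced → cash-and-carry (borrow at r, buy the stock and collect the dividends, short the forward).
Profit at T = |F_mkt − F*| = |674.65 − 657.4918| = €17.16 per share

€17.16 per share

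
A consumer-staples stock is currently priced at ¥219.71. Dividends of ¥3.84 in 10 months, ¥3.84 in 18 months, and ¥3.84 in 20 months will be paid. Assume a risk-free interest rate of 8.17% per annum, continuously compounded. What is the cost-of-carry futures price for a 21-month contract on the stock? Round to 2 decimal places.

¥241.56

PV(dividends) I = 3.84·e^(−0.0817·10/12) + 3.84·e^(−0.0817·18/12) + 3.84·e^(−0.0817·20/12)
I = 3.5873 + 3.3971 + 3.3512 = 10.3356
F = (S − I)·e^(rT) = (219.71 − 10.3356) · e^(0.0817·21/12)
= 209.3744 · e^0.142975 = 209.3744 × 1.153701 = ¥241.56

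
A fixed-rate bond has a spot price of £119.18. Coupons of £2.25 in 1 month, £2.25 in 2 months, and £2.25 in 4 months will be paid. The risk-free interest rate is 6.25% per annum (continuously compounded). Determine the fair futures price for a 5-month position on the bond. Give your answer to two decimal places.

£115.48

PV(coupons) I = 2.25·e^(−0.0625·1/12) + 2.25·e^(−0.0625·2/12) + 2.25·e^(−0.0625·4/12)
I = 2.2383 + 2.2267 + 2.2036 = 6.6686
F = (S − I)·e^(rT) = (119.18 − 6.6686) · e^(0.0625·5/12)
= 112.5114 · e^0.026042 = 112.5114 × 1.026384 = £115.48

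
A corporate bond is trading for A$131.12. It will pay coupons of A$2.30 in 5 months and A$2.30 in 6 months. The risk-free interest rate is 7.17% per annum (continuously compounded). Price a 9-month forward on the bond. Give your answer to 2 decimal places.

A$133.67

PV(coupons) I = 2.30·e^(−0.0717·5/12) + 2.30·e^(−0.0717·6/12)
I = 2.2323 + 2.2190 = 4.4513
F = (S − I)·e^(rT) = (131.12 − 4.4513) · e^(0.0717·9/12)
= 126.6687 · e^0.053775 = 126.6687 × 1.055247 = A$133.67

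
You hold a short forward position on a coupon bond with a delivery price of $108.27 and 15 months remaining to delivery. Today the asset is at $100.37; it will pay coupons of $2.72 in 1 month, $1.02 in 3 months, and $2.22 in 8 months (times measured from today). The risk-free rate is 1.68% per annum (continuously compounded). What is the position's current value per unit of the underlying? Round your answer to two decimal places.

$11.58

PV(remaining coupons) I = 2.72·e^(−0.0168·1/12) + 1.02·e^(−0.0168·3/12) + 2.22·e^(−0.0168·8/12) = 5.9272
Current forward F = (S − I)·e^(rT) = (100.37 − 5.9272)·e^(0.0168·15/12) = 94.4428 × 1.021222 = 96.4471
Value (long) = (F − K)·e^(−rT) = (96.4471 − 108.27) × 0.979219 = -11.5772
Short position value = −(long value) = $11.58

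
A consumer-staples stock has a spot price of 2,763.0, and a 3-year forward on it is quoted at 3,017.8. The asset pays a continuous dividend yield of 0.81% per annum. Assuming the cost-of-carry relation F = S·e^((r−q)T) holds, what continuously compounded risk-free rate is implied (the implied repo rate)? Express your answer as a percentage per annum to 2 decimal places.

3.75%

From F = S·e^((r−q)T): (r − q) = ln(F/S)/T
ln(3017.8/2763.0) = ln(1.092219) = 0.088211
(r − q) = 0.088211 / (3) = 0.029404
r = ln(F/S)/T + q = 0.029404 + 0.0081 = 0.037504
r = 3.75%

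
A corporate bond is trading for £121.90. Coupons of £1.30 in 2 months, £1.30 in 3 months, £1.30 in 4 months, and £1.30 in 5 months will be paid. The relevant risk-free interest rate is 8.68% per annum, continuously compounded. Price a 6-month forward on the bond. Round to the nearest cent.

£122.01

PV(coupons) I = 1.30·e^(−0.0868·2/12) + 1.30·e^(−0.0868·3/12) + 1.30·e^(−0.0868·4/12) + 1.30·e^(−0.0868·5/12)
I = 1.2813 + 1.2721 + 1.2629 + 1.2538 = 5.0701
F = (S − I)·e^(rT) = (121.90 − 5.0701) · e^(0.0868·6/12)
= 116.8299 · e^0.043400 = 116.8299 × 1.044356 = £122.01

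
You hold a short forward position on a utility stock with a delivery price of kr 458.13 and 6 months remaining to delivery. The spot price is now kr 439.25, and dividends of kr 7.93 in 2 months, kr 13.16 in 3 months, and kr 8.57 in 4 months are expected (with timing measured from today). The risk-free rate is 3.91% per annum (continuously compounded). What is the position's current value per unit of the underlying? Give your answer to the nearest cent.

PV(remaining dividends) I = 7.93·e^(−0.0391·2/12) + 13.16·e^(−0.0391·3/12) + 8.57·e^(−0.0391·4/12) = 29.3695
Current forward F = (S − I)·e^(rT) = (439.25 − 29.3695)·e^(0.0391·6/12) = 409.8805 × 1.019742 = 417.9724
Value (long) = (F − K)·e^(−rT) = (417.9724 − 458.13) × 0.980640 = -39.3801
Short position value = −(long value) = kr 39.38

kr 39.38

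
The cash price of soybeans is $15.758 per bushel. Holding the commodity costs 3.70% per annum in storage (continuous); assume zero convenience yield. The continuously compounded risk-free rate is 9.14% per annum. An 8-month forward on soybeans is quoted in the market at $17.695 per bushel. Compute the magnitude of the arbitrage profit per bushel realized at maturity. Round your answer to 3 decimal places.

$0.529 per bushel

Fair forward: F* = S·e^(carry·T), with carry = (r + u) = 0.0914 + 0.0370 = 0.1284
F* = 15.758 · e^(0.1284 × 8/12) = 15.758 · e^0.085600 = 15.758 × 1.089370 = $17.1663
Market $17.695 > fair $17.1663: forward overpriced → cash-and-carry (buy spot, short the forward).
At maturity, profit = |F_mkt − F*| = |17.695 − 17.1663| = $0.529 per bushel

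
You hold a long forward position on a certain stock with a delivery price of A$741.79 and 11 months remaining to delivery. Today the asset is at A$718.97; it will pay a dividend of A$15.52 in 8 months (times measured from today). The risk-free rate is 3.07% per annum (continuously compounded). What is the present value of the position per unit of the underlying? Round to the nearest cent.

PV(remaining dividends) I = 15.52·e^(−0.0307·8/12) = 15.2056
Current forward F = (S − I)·e^(rT) = (718.97 − 15.2056)·e^(0.0307·11/12) = 703.7644 × 1.028541 = 723.8505
Value (long) = (F − K)·e^(−rT) = (723.8505 − 741.79) × 0.972251 = -17.4417
Value = -A$17.44

-A$17.44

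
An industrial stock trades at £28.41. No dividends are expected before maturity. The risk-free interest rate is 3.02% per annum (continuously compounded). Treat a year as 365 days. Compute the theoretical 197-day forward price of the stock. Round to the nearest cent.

F = S·e^(rT) = 28.41 · e^(0.0302 × 197/365)
= 28.41 · e^0.016300 = 28.41 × 1.016434
F = £28.88

£28.88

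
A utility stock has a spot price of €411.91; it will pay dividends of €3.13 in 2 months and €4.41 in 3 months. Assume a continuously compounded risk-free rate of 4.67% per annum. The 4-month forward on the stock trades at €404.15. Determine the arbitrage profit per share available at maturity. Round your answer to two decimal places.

€6.64 per share

PV(dividends) I = 3.13·e^(−0.0467·2/12) + 4.41·e^(−0.0467·3/12) = 7.4645
Fair forward F* = (S − I)·e^(rT) = (411.91 − 7.4645)·e^0.015567 = 404.4455 × 1.015689 = 410.7908
Market €404.15 < fair 410.7908: forward underpriced → reverse cash-and-carry (short the stock, invest proceeds at r, pay the dividends, go long the forward).
Profit at T = |F_mkt − F*| = |404.15 − 410.7908| = €6.64 per share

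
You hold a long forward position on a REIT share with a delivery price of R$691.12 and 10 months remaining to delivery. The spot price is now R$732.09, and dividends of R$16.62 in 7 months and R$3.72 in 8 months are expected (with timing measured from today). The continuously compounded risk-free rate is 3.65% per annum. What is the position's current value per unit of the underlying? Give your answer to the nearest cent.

R$41.77

PV(remaining dividends) I = 16.62·e^(−0.0365·7/12) + 3.72·e^(−0.0365·8/12) = 19.9004
Current forward F = (S − I)·e^(rT) = (732.09 − 19.9004)·e^(0.0365·10/12) = 712.1896 × 1.030884 = 734.1849
Value (long) = (F − K)·e^(−rT) = (734.1849 − 691.12) × 0.970041 = 41.7747
Value = R$41.77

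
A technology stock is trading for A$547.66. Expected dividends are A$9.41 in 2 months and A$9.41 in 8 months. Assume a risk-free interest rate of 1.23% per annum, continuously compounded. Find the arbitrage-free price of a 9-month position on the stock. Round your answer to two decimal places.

A$533.84

PV(dividends) I = 9.41·e^(−0.0123·2/12) + 9.41·e^(−0.0123·8/12)
I = 9.3907 + 9.3332 = 18.7239
F = (S − I)·e^(rT) = (547.66 − 18.7239) · e^(0.0123·9/12)
= 528.9361 · e^0.009225 = 528.9361 × 1.009268 = A$533.84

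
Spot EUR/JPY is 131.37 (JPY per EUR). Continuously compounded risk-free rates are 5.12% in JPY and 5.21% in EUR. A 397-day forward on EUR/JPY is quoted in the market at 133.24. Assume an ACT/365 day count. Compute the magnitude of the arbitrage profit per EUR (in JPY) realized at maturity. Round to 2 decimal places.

2.00 per EUR (in JPY)

Fair forward: F* = S·e^(carry·T), with carry = (r_JPY − r_EUR) = 0.0512 − 0.0521 = -0.0009
F* = 131.37 · e^(-0.0009 × 397/365) = 131.37 · e^-0.000979 = 131.37 × 0.999021 = 131.2414
Market 133.24 > fair 131.2414: forward overpriced → cash-and-carry (buy spot, short the forward).
At maturity, profit = |F_mkt − F*| = |133.24 − 131.2414| = 2.00 per EUR (in JPY)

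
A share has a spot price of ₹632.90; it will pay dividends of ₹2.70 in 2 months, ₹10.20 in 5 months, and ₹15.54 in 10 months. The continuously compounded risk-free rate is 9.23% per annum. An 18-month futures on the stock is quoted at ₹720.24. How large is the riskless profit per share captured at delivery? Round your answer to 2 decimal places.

₹24.21 per share

PV(dividends) I = 2.70·e^(−0.0923·2/12) + 10.20·e^(−0.0923·5/12) + 15.54·e^(−0.0923·10/12) = 26.8635
Fair futures F* = (S − I)·e^(rT) = (632.90 − 26.8635)·e^0.138450 = 606.0365 × 1.148492 = 696.0281
Market ₹720.24 > fair 696.0281: forward overpriced → cash-and-carry (borrow at r, buy the stock and collect the dividends, short the forward).
Profit at T = |F_mkt − F*| = |720.24 − 696.0281| = ₹24.21 per share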